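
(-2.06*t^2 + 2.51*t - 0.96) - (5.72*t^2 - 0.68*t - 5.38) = -7.78*t^2 + 3.19*t + 4.42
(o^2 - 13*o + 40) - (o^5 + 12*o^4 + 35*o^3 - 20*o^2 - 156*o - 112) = -o^5 - 12*o^4 - 35*o^3 + 21*o^2 + 143*o + 152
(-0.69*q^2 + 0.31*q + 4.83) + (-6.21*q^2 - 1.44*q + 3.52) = -6.9*q^2 - 1.13*q + 8.35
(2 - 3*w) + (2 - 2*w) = 4 - 5*w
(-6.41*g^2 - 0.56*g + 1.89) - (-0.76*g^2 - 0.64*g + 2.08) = -5.65*g^2 + 0.08*g - 0.19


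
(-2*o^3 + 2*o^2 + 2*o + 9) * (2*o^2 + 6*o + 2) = -4*o^5 - 8*o^4 + 12*o^3 + 34*o^2 + 58*o + 18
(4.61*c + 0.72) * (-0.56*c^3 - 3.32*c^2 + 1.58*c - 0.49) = -2.5816*c^4 - 15.7084*c^3 + 4.8934*c^2 - 1.1213*c - 0.3528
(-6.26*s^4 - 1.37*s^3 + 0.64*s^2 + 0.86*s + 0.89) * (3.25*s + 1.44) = -20.345*s^5 - 13.4669*s^4 + 0.1072*s^3 + 3.7166*s^2 + 4.1309*s + 1.2816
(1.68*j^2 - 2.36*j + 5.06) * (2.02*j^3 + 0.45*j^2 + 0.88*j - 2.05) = 3.3936*j^5 - 4.0112*j^4 + 10.6376*j^3 - 3.2438*j^2 + 9.2908*j - 10.373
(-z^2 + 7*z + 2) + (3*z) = -z^2 + 10*z + 2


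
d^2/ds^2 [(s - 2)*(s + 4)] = 2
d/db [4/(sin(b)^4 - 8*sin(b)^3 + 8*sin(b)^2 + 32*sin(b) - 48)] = 16*(4*sin(b) + cos(b)^2 + 3)*cos(b)/((sin(b) - 6)^2*(sin(b) - 2)^3*(sin(b) + 2)^2)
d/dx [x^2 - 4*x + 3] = 2*x - 4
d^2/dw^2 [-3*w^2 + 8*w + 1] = -6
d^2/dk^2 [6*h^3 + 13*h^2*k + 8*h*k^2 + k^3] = 16*h + 6*k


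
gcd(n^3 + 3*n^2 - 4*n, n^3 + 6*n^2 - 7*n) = n^2 - n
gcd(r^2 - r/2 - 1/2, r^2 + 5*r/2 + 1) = r + 1/2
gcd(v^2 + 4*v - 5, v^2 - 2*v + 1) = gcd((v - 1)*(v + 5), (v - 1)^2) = v - 1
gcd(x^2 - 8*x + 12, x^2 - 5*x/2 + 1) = x - 2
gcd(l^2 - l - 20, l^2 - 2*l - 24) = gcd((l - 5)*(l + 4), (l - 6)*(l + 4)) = l + 4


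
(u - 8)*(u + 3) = u^2 - 5*u - 24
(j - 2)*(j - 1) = j^2 - 3*j + 2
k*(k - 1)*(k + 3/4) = k^3 - k^2/4 - 3*k/4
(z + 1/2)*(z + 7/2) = z^2 + 4*z + 7/4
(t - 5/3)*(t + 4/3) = t^2 - t/3 - 20/9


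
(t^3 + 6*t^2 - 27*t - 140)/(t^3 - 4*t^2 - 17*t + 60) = (t + 7)/(t - 3)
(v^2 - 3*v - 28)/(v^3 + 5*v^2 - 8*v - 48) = (v - 7)/(v^2 + v - 12)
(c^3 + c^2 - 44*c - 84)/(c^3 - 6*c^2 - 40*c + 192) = (c^2 - 5*c - 14)/(c^2 - 12*c + 32)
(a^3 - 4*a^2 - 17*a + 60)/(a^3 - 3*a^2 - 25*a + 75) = (a + 4)/(a + 5)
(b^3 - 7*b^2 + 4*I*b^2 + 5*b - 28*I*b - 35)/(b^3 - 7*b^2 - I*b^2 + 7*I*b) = (b + 5*I)/b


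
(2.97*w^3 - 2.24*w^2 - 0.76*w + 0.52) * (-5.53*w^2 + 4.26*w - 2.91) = -16.4241*w^5 + 25.0394*w^4 - 13.9823*w^3 + 0.4052*w^2 + 4.4268*w - 1.5132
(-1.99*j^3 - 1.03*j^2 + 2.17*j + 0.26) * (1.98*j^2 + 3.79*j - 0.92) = -3.9402*j^5 - 9.5815*j^4 + 2.2237*j^3 + 9.6867*j^2 - 1.011*j - 0.2392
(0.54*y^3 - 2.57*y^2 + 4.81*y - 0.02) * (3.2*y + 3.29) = 1.728*y^4 - 6.4474*y^3 + 6.9367*y^2 + 15.7609*y - 0.0658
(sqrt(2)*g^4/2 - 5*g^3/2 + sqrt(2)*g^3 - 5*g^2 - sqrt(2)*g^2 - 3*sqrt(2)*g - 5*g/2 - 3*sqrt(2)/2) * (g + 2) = sqrt(2)*g^5/2 - 5*g^4/2 + 2*sqrt(2)*g^4 - 10*g^3 + sqrt(2)*g^3 - 25*g^2/2 - 5*sqrt(2)*g^2 - 15*sqrt(2)*g/2 - 5*g - 3*sqrt(2)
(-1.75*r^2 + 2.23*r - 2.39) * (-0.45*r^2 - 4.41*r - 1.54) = 0.7875*r^4 + 6.714*r^3 - 6.0638*r^2 + 7.1057*r + 3.6806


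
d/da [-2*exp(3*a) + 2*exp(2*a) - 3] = (4 - 6*exp(a))*exp(2*a)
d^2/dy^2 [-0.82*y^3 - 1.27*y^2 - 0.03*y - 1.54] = -4.92*y - 2.54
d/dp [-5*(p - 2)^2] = 20 - 10*p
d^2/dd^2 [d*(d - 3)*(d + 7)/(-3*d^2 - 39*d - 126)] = -36/(d^3 + 18*d^2 + 108*d + 216)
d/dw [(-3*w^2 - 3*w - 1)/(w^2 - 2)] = (3*w^2 + 14*w + 6)/(w^4 - 4*w^2 + 4)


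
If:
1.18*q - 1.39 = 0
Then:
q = 1.18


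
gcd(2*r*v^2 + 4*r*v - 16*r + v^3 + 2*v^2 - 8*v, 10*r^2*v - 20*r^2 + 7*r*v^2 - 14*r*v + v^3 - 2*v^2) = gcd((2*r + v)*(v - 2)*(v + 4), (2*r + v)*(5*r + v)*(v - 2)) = 2*r*v - 4*r + v^2 - 2*v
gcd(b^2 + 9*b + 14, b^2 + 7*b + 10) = b + 2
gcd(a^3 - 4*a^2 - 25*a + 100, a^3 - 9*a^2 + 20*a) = a^2 - 9*a + 20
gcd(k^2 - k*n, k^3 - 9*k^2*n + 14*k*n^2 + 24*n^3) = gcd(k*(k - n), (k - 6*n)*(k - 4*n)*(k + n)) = 1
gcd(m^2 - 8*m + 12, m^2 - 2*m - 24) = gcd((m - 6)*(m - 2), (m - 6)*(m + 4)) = m - 6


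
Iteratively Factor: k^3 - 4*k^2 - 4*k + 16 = (k + 2)*(k^2 - 6*k + 8) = (k - 2)*(k + 2)*(k - 4)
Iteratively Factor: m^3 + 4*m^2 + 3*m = (m)*(m^2 + 4*m + 3) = m*(m + 1)*(m + 3)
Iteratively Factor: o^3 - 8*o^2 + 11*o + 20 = (o - 4)*(o^2 - 4*o - 5) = (o - 5)*(o - 4)*(o + 1)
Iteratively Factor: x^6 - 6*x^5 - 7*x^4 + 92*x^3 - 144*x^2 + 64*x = (x - 1)*(x^5 - 5*x^4 - 12*x^3 + 80*x^2 - 64*x) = (x - 1)^2*(x^4 - 4*x^3 - 16*x^2 + 64*x) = (x - 4)*(x - 1)^2*(x^3 - 16*x) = x*(x - 4)*(x - 1)^2*(x^2 - 16) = x*(x - 4)*(x - 1)^2*(x + 4)*(x - 4)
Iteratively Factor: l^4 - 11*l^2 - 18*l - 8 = (l - 4)*(l^3 + 4*l^2 + 5*l + 2) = (l - 4)*(l + 1)*(l^2 + 3*l + 2) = (l - 4)*(l + 1)^2*(l + 2)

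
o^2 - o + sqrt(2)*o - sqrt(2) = (o - 1)*(o + sqrt(2))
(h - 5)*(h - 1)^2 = h^3 - 7*h^2 + 11*h - 5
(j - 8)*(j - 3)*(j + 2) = j^3 - 9*j^2 + 2*j + 48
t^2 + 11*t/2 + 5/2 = (t + 1/2)*(t + 5)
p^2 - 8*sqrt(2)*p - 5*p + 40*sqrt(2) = (p - 5)*(p - 8*sqrt(2))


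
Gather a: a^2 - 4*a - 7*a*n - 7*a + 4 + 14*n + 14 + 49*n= a^2 + a*(-7*n - 11) + 63*n + 18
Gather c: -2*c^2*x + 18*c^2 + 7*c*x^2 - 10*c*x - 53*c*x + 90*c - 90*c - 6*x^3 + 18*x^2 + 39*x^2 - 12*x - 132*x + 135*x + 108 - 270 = c^2*(18 - 2*x) + c*(7*x^2 - 63*x) - 6*x^3 + 57*x^2 - 9*x - 162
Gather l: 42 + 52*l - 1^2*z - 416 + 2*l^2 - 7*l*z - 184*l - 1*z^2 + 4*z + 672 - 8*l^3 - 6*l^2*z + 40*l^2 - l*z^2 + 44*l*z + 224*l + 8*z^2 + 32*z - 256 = -8*l^3 + l^2*(42 - 6*z) + l*(-z^2 + 37*z + 92) + 7*z^2 + 35*z + 42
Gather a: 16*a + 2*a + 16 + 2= 18*a + 18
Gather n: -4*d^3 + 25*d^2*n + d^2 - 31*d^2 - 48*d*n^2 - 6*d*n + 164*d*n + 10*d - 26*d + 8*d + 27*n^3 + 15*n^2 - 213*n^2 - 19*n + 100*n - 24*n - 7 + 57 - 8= -4*d^3 - 30*d^2 - 8*d + 27*n^3 + n^2*(-48*d - 198) + n*(25*d^2 + 158*d + 57) + 42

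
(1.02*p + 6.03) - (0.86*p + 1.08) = 0.16*p + 4.95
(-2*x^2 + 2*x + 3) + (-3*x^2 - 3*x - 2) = -5*x^2 - x + 1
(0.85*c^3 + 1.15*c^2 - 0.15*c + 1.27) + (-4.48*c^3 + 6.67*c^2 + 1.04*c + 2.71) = -3.63*c^3 + 7.82*c^2 + 0.89*c + 3.98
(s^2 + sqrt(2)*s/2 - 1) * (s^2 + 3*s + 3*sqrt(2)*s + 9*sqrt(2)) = s^4 + 3*s^3 + 7*sqrt(2)*s^3/2 + 2*s^2 + 21*sqrt(2)*s^2/2 - 3*sqrt(2)*s + 6*s - 9*sqrt(2)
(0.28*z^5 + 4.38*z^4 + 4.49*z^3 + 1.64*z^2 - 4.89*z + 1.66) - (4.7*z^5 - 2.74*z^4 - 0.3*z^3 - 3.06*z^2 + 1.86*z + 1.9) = -4.42*z^5 + 7.12*z^4 + 4.79*z^3 + 4.7*z^2 - 6.75*z - 0.24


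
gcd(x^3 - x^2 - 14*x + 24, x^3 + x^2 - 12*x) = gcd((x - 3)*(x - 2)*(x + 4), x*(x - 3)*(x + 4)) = x^2 + x - 12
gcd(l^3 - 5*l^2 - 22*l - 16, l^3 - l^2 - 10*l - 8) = l^2 + 3*l + 2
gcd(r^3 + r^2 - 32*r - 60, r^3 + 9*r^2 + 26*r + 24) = r + 2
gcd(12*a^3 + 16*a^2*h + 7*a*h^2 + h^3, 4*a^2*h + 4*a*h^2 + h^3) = 4*a^2 + 4*a*h + h^2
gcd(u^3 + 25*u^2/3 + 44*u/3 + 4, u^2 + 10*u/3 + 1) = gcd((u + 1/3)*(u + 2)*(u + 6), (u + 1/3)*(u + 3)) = u + 1/3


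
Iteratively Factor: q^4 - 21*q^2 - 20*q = (q + 1)*(q^3 - q^2 - 20*q) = (q - 5)*(q + 1)*(q^2 + 4*q) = (q - 5)*(q + 1)*(q + 4)*(q)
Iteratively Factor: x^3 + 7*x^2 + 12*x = (x + 3)*(x^2 + 4*x) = (x + 3)*(x + 4)*(x)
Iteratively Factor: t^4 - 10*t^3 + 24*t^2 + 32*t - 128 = (t - 4)*(t^3 - 6*t^2 + 32) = (t - 4)^2*(t^2 - 2*t - 8) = (t - 4)^2*(t + 2)*(t - 4)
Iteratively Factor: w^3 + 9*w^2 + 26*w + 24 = (w + 2)*(w^2 + 7*w + 12) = (w + 2)*(w + 4)*(w + 3)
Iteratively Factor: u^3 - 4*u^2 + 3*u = (u)*(u^2 - 4*u + 3) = u*(u - 1)*(u - 3)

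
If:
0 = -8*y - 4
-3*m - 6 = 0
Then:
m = -2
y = -1/2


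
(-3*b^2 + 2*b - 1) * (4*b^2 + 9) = -12*b^4 + 8*b^3 - 31*b^2 + 18*b - 9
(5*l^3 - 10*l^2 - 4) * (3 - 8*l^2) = -40*l^5 + 80*l^4 + 15*l^3 + 2*l^2 - 12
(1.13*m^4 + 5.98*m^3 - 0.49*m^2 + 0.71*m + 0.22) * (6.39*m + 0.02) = 7.2207*m^5 + 38.2348*m^4 - 3.0115*m^3 + 4.5271*m^2 + 1.42*m + 0.0044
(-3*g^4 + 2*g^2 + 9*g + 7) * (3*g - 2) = -9*g^5 + 6*g^4 + 6*g^3 + 23*g^2 + 3*g - 14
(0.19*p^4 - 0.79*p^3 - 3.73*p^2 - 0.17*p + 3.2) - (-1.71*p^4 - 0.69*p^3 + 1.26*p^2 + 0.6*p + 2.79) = 1.9*p^4 - 0.1*p^3 - 4.99*p^2 - 0.77*p + 0.41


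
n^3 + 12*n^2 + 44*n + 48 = (n + 2)*(n + 4)*(n + 6)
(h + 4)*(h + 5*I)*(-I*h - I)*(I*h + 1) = h^4 + 5*h^3 + 4*I*h^3 + 9*h^2 + 20*I*h^2 + 25*h + 16*I*h + 20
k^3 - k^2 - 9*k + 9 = (k - 3)*(k - 1)*(k + 3)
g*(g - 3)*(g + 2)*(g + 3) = g^4 + 2*g^3 - 9*g^2 - 18*g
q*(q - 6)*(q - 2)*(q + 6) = q^4 - 2*q^3 - 36*q^2 + 72*q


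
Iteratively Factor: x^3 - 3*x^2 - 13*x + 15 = (x + 3)*(x^2 - 6*x + 5) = (x - 5)*(x + 3)*(x - 1)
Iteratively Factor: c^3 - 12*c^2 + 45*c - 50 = (c - 5)*(c^2 - 7*c + 10) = (c - 5)*(c - 2)*(c - 5)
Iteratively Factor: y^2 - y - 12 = (y - 4)*(y + 3)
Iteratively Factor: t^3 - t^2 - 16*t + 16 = (t - 4)*(t^2 + 3*t - 4) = (t - 4)*(t - 1)*(t + 4)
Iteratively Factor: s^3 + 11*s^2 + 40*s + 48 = (s + 4)*(s^2 + 7*s + 12) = (s + 4)^2*(s + 3)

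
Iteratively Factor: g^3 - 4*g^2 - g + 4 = (g + 1)*(g^2 - 5*g + 4) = (g - 1)*(g + 1)*(g - 4)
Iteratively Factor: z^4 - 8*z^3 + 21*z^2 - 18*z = (z)*(z^3 - 8*z^2 + 21*z - 18) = z*(z - 3)*(z^2 - 5*z + 6) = z*(z - 3)*(z - 2)*(z - 3)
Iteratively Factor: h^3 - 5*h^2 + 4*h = (h - 4)*(h^2 - h) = h*(h - 4)*(h - 1)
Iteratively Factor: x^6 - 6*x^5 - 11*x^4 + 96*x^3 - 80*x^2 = (x - 1)*(x^5 - 5*x^4 - 16*x^3 + 80*x^2) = (x - 5)*(x - 1)*(x^4 - 16*x^2) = (x - 5)*(x - 1)*(x + 4)*(x^3 - 4*x^2) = x*(x - 5)*(x - 1)*(x + 4)*(x^2 - 4*x) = x*(x - 5)*(x - 4)*(x - 1)*(x + 4)*(x)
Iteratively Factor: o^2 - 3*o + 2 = (o - 1)*(o - 2)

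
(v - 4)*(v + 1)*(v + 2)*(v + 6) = v^4 + 5*v^3 - 16*v^2 - 68*v - 48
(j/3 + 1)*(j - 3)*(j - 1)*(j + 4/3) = j^4/3 + j^3/9 - 31*j^2/9 - j + 4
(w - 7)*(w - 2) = w^2 - 9*w + 14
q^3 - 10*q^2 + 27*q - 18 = (q - 6)*(q - 3)*(q - 1)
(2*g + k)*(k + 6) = 2*g*k + 12*g + k^2 + 6*k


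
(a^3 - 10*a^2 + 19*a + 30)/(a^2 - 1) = (a^2 - 11*a + 30)/(a - 1)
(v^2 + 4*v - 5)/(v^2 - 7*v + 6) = (v + 5)/(v - 6)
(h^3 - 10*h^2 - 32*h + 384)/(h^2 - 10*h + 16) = (h^2 - 2*h - 48)/(h - 2)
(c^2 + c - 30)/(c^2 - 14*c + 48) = (c^2 + c - 30)/(c^2 - 14*c + 48)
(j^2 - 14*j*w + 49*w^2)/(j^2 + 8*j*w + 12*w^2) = (j^2 - 14*j*w + 49*w^2)/(j^2 + 8*j*w + 12*w^2)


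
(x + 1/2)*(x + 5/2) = x^2 + 3*x + 5/4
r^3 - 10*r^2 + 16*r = r*(r - 8)*(r - 2)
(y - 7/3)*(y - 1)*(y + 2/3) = y^3 - 8*y^2/3 + y/9 + 14/9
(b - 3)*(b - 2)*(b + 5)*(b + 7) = b^4 + 7*b^3 - 19*b^2 - 103*b + 210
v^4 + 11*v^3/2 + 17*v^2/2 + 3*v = v*(v + 1/2)*(v + 2)*(v + 3)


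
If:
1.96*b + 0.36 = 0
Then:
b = -0.18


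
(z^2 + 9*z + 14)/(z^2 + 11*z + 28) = (z + 2)/(z + 4)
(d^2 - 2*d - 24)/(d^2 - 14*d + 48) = (d + 4)/(d - 8)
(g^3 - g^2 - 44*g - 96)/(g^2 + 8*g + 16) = (g^2 - 5*g - 24)/(g + 4)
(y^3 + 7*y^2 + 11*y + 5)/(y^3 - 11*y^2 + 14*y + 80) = (y^3 + 7*y^2 + 11*y + 5)/(y^3 - 11*y^2 + 14*y + 80)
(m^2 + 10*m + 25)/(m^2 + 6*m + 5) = (m + 5)/(m + 1)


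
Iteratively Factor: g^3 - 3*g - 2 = (g + 1)*(g^2 - g - 2) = (g + 1)^2*(g - 2)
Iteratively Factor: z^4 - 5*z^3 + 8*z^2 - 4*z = (z - 2)*(z^3 - 3*z^2 + 2*z) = (z - 2)*(z - 1)*(z^2 - 2*z) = z*(z - 2)*(z - 1)*(z - 2)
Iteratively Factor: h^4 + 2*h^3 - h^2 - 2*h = (h - 1)*(h^3 + 3*h^2 + 2*h) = h*(h - 1)*(h^2 + 3*h + 2) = h*(h - 1)*(h + 1)*(h + 2)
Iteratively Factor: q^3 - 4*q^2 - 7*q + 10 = (q - 1)*(q^2 - 3*q - 10) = (q - 1)*(q + 2)*(q - 5)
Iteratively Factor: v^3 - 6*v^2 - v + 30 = (v - 5)*(v^2 - v - 6) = (v - 5)*(v - 3)*(v + 2)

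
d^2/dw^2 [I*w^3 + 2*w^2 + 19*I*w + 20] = 6*I*w + 4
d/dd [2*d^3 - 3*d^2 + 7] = 6*d*(d - 1)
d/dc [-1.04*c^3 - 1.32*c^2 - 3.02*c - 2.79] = -3.12*c^2 - 2.64*c - 3.02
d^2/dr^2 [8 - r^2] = -2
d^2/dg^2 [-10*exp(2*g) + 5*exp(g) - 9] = (5 - 40*exp(g))*exp(g)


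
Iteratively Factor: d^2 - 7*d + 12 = (d - 3)*(d - 4)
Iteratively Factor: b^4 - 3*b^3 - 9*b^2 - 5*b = (b + 1)*(b^3 - 4*b^2 - 5*b) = b*(b + 1)*(b^2 - 4*b - 5) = b*(b - 5)*(b + 1)*(b + 1)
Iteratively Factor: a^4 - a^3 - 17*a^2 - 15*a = (a)*(a^3 - a^2 - 17*a - 15) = a*(a - 5)*(a^2 + 4*a + 3) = a*(a - 5)*(a + 3)*(a + 1)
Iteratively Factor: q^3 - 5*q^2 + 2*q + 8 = (q - 4)*(q^2 - q - 2) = (q - 4)*(q - 2)*(q + 1)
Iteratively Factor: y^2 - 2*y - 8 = (y - 4)*(y + 2)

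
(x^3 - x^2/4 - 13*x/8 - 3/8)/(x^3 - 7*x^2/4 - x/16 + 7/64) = 8*(2*x^2 - x - 3)/(16*x^2 - 32*x + 7)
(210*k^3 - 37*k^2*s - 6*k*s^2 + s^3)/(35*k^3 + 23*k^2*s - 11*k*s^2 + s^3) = (6*k + s)/(k + s)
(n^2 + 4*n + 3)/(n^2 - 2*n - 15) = (n + 1)/(n - 5)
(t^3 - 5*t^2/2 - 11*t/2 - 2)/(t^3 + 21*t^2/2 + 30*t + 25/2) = (t^2 - 3*t - 4)/(t^2 + 10*t + 25)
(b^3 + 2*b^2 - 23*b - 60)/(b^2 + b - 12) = (b^2 - 2*b - 15)/(b - 3)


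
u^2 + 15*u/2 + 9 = (u + 3/2)*(u + 6)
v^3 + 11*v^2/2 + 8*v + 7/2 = (v + 1)^2*(v + 7/2)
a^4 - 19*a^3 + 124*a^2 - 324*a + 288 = (a - 8)*(a - 6)*(a - 3)*(a - 2)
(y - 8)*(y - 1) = y^2 - 9*y + 8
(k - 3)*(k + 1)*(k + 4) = k^3 + 2*k^2 - 11*k - 12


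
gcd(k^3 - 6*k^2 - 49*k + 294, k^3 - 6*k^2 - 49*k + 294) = k^3 - 6*k^2 - 49*k + 294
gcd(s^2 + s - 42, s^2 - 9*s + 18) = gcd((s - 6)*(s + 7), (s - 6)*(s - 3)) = s - 6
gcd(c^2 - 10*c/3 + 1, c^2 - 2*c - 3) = c - 3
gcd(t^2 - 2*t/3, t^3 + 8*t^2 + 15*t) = t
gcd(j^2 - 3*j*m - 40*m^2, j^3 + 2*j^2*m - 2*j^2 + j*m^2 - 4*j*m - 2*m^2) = 1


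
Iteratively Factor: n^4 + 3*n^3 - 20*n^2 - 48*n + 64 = (n + 4)*(n^3 - n^2 - 16*n + 16) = (n - 4)*(n + 4)*(n^2 + 3*n - 4) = (n - 4)*(n - 1)*(n + 4)*(n + 4)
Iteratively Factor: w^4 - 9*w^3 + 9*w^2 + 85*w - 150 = (w - 5)*(w^3 - 4*w^2 - 11*w + 30) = (w - 5)*(w - 2)*(w^2 - 2*w - 15) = (w - 5)*(w - 2)*(w + 3)*(w - 5)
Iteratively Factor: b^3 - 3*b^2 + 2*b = (b - 2)*(b^2 - b) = b*(b - 2)*(b - 1)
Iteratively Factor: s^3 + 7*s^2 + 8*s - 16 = (s + 4)*(s^2 + 3*s - 4) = (s + 4)^2*(s - 1)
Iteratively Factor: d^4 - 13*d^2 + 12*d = (d - 1)*(d^3 + d^2 - 12*d) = (d - 3)*(d - 1)*(d^2 + 4*d) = (d - 3)*(d - 1)*(d + 4)*(d)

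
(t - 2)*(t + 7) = t^2 + 5*t - 14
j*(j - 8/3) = j^2 - 8*j/3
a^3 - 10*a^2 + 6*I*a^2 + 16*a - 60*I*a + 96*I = (a - 8)*(a - 2)*(a + 6*I)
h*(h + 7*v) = h^2 + 7*h*v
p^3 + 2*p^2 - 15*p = p*(p - 3)*(p + 5)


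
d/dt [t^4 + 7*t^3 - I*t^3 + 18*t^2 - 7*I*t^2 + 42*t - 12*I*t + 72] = 4*t^3 + t^2*(21 - 3*I) + t*(36 - 14*I) + 42 - 12*I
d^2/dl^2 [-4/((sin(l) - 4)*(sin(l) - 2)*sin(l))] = 4*(9*sin(l)^3 - 66*sin(l)^2 + 148*sin(l) - 48 - 200/sin(l) + 288/sin(l)^2 - 128/sin(l)^3)/((sin(l) - 4)^3*(sin(l) - 2)^3)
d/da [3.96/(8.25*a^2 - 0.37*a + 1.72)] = (1.4652 - 65.34*a)/(8.25*a^2 - 0.37*a + 1.72)^2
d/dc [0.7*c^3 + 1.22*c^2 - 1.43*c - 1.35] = 2.1*c^2 + 2.44*c - 1.43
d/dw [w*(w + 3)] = 2*w + 3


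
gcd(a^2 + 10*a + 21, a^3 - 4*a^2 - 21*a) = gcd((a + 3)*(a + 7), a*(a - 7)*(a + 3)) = a + 3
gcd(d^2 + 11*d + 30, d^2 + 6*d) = d + 6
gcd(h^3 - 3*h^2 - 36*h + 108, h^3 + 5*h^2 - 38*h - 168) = h - 6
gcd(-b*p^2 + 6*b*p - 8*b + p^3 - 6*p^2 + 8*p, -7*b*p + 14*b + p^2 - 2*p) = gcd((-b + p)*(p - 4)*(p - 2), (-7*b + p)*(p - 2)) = p - 2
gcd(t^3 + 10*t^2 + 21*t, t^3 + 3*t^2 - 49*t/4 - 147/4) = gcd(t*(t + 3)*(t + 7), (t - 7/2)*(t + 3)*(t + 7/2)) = t + 3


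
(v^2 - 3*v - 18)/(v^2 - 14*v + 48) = (v + 3)/(v - 8)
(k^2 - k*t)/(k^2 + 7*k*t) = (k - t)/(k + 7*t)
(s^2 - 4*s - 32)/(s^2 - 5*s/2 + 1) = 2*(s^2 - 4*s - 32)/(2*s^2 - 5*s + 2)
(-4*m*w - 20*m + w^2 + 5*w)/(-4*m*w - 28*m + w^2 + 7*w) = (w + 5)/(w + 7)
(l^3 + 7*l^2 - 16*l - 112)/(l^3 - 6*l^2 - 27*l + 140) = (l^2 + 11*l + 28)/(l^2 - 2*l - 35)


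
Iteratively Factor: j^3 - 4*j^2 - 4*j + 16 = (j - 2)*(j^2 - 2*j - 8) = (j - 4)*(j - 2)*(j + 2)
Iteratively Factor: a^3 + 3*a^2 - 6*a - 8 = (a + 1)*(a^2 + 2*a - 8) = (a - 2)*(a + 1)*(a + 4)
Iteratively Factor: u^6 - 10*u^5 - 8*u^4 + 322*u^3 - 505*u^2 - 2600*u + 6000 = (u + 4)*(u^5 - 14*u^4 + 48*u^3 + 130*u^2 - 1025*u + 1500) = (u - 5)*(u + 4)*(u^4 - 9*u^3 + 3*u^2 + 145*u - 300) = (u - 5)^2*(u + 4)*(u^3 - 4*u^2 - 17*u + 60) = (u - 5)^2*(u + 4)^2*(u^2 - 8*u + 15) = (u - 5)^2*(u - 3)*(u + 4)^2*(u - 5)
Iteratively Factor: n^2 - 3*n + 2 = (n - 2)*(n - 1)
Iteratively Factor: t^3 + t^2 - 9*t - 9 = (t + 3)*(t^2 - 2*t - 3) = (t + 1)*(t + 3)*(t - 3)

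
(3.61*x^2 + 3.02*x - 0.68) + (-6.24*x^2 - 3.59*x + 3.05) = -2.63*x^2 - 0.57*x + 2.37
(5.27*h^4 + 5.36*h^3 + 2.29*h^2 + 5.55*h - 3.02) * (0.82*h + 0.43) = 4.3214*h^5 + 6.6613*h^4 + 4.1826*h^3 + 5.5357*h^2 - 0.0899000000000001*h - 1.2986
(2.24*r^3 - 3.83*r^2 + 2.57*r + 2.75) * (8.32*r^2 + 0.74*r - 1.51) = 18.6368*r^5 - 30.208*r^4 + 15.1658*r^3 + 30.5651*r^2 - 1.8457*r - 4.1525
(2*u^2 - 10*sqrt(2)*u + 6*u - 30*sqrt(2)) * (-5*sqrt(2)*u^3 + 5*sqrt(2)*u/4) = -10*sqrt(2)*u^5 - 30*sqrt(2)*u^4 + 100*u^4 + 5*sqrt(2)*u^3/2 + 300*u^3 - 25*u^2 + 15*sqrt(2)*u^2/2 - 75*u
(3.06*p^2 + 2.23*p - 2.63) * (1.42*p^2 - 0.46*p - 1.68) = 4.3452*p^4 + 1.759*p^3 - 9.9012*p^2 - 2.5366*p + 4.4184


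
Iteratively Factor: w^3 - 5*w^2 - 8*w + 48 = (w - 4)*(w^2 - w - 12) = (w - 4)*(w + 3)*(w - 4)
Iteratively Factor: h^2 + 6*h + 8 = (h + 2)*(h + 4)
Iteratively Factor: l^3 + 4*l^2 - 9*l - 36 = (l - 3)*(l^2 + 7*l + 12) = (l - 3)*(l + 3)*(l + 4)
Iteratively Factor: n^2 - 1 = (n - 1)*(n + 1)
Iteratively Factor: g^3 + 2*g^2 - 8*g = (g)*(g^2 + 2*g - 8) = g*(g + 4)*(g - 2)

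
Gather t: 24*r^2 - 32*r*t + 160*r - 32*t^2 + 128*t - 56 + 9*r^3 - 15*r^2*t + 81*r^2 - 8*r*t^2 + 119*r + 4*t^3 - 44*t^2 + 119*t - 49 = 9*r^3 + 105*r^2 + 279*r + 4*t^3 + t^2*(-8*r - 76) + t*(-15*r^2 - 32*r + 247) - 105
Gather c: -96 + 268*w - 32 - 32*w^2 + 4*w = -32*w^2 + 272*w - 128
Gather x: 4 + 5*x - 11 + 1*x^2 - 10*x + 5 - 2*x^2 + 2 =-x^2 - 5*x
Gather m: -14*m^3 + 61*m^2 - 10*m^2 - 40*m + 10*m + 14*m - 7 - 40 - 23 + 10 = -14*m^3 + 51*m^2 - 16*m - 60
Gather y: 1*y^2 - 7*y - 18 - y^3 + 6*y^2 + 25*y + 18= -y^3 + 7*y^2 + 18*y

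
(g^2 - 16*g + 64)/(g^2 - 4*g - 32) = (g - 8)/(g + 4)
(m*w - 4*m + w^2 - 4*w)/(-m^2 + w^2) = (w - 4)/(-m + w)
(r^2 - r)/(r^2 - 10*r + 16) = r*(r - 1)/(r^2 - 10*r + 16)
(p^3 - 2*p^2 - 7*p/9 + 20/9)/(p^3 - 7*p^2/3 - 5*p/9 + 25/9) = (3*p - 4)/(3*p - 5)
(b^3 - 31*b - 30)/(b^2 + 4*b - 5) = (b^2 - 5*b - 6)/(b - 1)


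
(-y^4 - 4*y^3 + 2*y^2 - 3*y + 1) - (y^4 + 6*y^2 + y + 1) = -2*y^4 - 4*y^3 - 4*y^2 - 4*y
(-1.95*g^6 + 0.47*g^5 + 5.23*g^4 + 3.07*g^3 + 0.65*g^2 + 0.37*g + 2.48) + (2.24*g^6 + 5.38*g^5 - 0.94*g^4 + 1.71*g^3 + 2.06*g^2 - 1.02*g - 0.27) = 0.29*g^6 + 5.85*g^5 + 4.29*g^4 + 4.78*g^3 + 2.71*g^2 - 0.65*g + 2.21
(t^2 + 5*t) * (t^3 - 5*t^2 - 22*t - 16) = t^5 - 47*t^3 - 126*t^2 - 80*t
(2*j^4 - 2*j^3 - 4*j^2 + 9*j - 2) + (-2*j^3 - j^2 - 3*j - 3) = 2*j^4 - 4*j^3 - 5*j^2 + 6*j - 5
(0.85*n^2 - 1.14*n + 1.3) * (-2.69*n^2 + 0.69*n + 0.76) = -2.2865*n^4 + 3.6531*n^3 - 3.6376*n^2 + 0.0306*n + 0.988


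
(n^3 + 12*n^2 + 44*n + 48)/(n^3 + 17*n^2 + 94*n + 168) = (n + 2)/(n + 7)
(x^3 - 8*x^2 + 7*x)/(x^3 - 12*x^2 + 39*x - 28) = x/(x - 4)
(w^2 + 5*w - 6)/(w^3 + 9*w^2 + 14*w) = (w^2 + 5*w - 6)/(w*(w^2 + 9*w + 14))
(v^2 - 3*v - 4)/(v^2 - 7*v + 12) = (v + 1)/(v - 3)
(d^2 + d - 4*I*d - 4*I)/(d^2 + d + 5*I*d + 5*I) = (d - 4*I)/(d + 5*I)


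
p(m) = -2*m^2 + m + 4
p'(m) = 1 - 4*m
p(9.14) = -153.94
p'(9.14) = -35.56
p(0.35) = 4.10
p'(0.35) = -0.40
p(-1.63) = -2.94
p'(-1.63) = 7.52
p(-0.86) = 1.66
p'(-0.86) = 4.44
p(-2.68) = -13.04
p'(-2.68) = 11.72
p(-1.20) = -0.08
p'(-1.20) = 5.80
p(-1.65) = -3.10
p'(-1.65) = 7.60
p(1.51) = 0.95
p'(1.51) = -5.04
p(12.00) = -272.00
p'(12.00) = -47.00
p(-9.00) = -167.00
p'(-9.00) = 37.00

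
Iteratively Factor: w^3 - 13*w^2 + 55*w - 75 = (w - 5)*(w^2 - 8*w + 15) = (w - 5)*(w - 3)*(w - 5)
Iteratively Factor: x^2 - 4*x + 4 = (x - 2)*(x - 2)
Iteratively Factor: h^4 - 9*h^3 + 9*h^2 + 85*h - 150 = (h + 3)*(h^3 - 12*h^2 + 45*h - 50) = (h - 5)*(h + 3)*(h^2 - 7*h + 10) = (h - 5)*(h - 2)*(h + 3)*(h - 5)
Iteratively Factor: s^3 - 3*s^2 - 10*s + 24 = (s - 4)*(s^2 + s - 6) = (s - 4)*(s - 2)*(s + 3)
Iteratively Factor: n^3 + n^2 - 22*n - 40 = (n - 5)*(n^2 + 6*n + 8) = (n - 5)*(n + 2)*(n + 4)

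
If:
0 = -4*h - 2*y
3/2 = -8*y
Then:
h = 3/32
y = -3/16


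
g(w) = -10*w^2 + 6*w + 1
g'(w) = 6 - 20*w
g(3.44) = -96.70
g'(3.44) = -62.80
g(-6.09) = -406.42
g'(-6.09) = 127.80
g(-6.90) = -516.50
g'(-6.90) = 144.00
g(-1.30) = -23.70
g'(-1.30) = 32.00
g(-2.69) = -87.50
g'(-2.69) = 59.80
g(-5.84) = -375.10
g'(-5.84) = 122.80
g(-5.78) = -367.76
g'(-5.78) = 121.60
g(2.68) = -54.74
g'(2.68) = -47.60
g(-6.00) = -395.00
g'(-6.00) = 126.00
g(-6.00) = -395.00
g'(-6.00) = 126.00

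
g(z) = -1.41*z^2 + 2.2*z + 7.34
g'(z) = 2.2 - 2.82*z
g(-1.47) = 1.06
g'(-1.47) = 6.35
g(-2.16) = -3.99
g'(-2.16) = 8.29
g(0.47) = 8.06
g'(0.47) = 0.87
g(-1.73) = -0.69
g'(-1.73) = 7.08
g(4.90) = -15.73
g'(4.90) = -11.62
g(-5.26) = -43.24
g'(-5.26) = 17.03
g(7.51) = -55.66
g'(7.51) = -18.98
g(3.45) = -1.85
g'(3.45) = -7.53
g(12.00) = -169.30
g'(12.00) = -31.64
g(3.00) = 1.25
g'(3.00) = -6.26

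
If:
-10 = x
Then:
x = -10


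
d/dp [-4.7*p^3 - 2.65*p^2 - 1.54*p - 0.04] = -14.1*p^2 - 5.3*p - 1.54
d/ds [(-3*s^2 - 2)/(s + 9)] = (3*s^2 - 6*s*(s + 9) + 2)/(s + 9)^2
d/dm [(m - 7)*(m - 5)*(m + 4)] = 3*m^2 - 16*m - 13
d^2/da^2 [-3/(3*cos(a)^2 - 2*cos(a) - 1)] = 3*(72*sin(a)^4 - 68*sin(a)^2 + 41*cos(a) - 9*cos(3*a) - 32)/(2*(cos(a) - 1)^3*(3*cos(a) + 1)^3)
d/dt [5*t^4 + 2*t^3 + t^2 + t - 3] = 20*t^3 + 6*t^2 + 2*t + 1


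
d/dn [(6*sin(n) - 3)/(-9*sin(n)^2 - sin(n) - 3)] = 3*(18*sin(n)^2 - 18*sin(n) - 7)*cos(n)/(9*sin(n)^2 + sin(n) + 3)^2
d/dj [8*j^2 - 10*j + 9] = 16*j - 10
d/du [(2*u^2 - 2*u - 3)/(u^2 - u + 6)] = 15*(2*u - 1)/(u^2 - u + 6)^2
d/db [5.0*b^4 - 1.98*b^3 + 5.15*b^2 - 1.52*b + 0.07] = 20.0*b^3 - 5.94*b^2 + 10.3*b - 1.52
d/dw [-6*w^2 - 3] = -12*w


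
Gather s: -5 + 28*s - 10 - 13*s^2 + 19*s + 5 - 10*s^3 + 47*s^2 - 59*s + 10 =-10*s^3 + 34*s^2 - 12*s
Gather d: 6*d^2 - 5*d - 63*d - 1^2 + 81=6*d^2 - 68*d + 80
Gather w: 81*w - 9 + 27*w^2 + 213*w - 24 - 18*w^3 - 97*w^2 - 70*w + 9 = -18*w^3 - 70*w^2 + 224*w - 24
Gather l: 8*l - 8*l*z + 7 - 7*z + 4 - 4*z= l*(8 - 8*z) - 11*z + 11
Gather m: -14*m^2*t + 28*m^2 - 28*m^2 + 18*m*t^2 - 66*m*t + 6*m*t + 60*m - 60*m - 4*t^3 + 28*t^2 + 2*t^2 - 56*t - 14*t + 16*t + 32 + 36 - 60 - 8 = -14*m^2*t + m*(18*t^2 - 60*t) - 4*t^3 + 30*t^2 - 54*t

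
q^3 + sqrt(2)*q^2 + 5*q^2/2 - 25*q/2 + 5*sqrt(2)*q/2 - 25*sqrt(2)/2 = (q - 5/2)*(q + 5)*(q + sqrt(2))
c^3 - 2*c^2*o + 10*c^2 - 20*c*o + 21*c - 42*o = (c + 3)*(c + 7)*(c - 2*o)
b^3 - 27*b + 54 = (b - 3)^2*(b + 6)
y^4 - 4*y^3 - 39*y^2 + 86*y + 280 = (y - 7)*(y - 4)*(y + 2)*(y + 5)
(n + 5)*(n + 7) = n^2 + 12*n + 35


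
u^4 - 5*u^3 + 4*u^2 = u^2*(u - 4)*(u - 1)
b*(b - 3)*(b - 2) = b^3 - 5*b^2 + 6*b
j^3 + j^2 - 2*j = j*(j - 1)*(j + 2)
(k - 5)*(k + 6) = k^2 + k - 30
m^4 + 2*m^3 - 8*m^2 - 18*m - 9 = (m - 3)*(m + 1)^2*(m + 3)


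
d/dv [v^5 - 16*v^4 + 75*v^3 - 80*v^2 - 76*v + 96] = 5*v^4 - 64*v^3 + 225*v^2 - 160*v - 76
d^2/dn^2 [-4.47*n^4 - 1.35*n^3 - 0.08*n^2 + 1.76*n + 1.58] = -53.64*n^2 - 8.1*n - 0.16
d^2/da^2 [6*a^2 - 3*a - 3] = 12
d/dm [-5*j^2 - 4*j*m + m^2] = -4*j + 2*m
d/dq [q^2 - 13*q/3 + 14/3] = 2*q - 13/3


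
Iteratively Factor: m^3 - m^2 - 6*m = (m + 2)*(m^2 - 3*m) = m*(m + 2)*(m - 3)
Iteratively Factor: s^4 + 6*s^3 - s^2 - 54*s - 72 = (s + 2)*(s^3 + 4*s^2 - 9*s - 36) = (s + 2)*(s + 4)*(s^2 - 9) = (s - 3)*(s + 2)*(s + 4)*(s + 3)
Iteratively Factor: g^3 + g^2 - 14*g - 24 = (g + 2)*(g^2 - g - 12) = (g - 4)*(g + 2)*(g + 3)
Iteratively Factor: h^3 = (h)*(h^2) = h^2*(h)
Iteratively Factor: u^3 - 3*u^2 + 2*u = (u - 1)*(u^2 - 2*u) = (u - 2)*(u - 1)*(u)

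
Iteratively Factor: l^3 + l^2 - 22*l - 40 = (l + 2)*(l^2 - l - 20) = (l + 2)*(l + 4)*(l - 5)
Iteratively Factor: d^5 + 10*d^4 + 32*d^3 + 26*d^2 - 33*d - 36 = (d + 3)*(d^4 + 7*d^3 + 11*d^2 - 7*d - 12) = (d + 1)*(d + 3)*(d^3 + 6*d^2 + 5*d - 12) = (d - 1)*(d + 1)*(d + 3)*(d^2 + 7*d + 12) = (d - 1)*(d + 1)*(d + 3)*(d + 4)*(d + 3)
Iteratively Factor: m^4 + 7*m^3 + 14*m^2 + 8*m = (m)*(m^3 + 7*m^2 + 14*m + 8) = m*(m + 2)*(m^2 + 5*m + 4) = m*(m + 2)*(m + 4)*(m + 1)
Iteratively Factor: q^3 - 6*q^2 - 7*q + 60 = (q + 3)*(q^2 - 9*q + 20) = (q - 5)*(q + 3)*(q - 4)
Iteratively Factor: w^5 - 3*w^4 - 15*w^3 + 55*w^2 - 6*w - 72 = (w - 2)*(w^4 - w^3 - 17*w^2 + 21*w + 36) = (w - 3)*(w - 2)*(w^3 + 2*w^2 - 11*w - 12) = (w - 3)*(w - 2)*(w + 4)*(w^2 - 2*w - 3) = (w - 3)^2*(w - 2)*(w + 4)*(w + 1)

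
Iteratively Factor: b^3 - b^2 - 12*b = (b)*(b^2 - b - 12) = b*(b - 4)*(b + 3)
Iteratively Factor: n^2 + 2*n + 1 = (n + 1)*(n + 1)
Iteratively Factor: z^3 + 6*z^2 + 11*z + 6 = (z + 2)*(z^2 + 4*z + 3) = (z + 2)*(z + 3)*(z + 1)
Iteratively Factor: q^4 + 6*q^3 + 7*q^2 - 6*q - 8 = (q + 4)*(q^3 + 2*q^2 - q - 2) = (q + 2)*(q + 4)*(q^2 - 1) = (q + 1)*(q + 2)*(q + 4)*(q - 1)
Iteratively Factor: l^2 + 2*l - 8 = (l + 4)*(l - 2)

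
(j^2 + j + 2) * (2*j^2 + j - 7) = 2*j^4 + 3*j^3 - 2*j^2 - 5*j - 14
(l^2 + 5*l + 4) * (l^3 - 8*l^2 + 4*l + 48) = l^5 - 3*l^4 - 32*l^3 + 36*l^2 + 256*l + 192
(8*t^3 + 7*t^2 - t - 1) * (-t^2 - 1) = -8*t^5 - 7*t^4 - 7*t^3 - 6*t^2 + t + 1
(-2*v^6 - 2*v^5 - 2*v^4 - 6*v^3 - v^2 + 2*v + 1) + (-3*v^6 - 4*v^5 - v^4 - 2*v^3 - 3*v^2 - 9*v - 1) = -5*v^6 - 6*v^5 - 3*v^4 - 8*v^3 - 4*v^2 - 7*v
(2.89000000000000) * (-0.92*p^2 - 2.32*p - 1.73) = -2.6588*p^2 - 6.7048*p - 4.9997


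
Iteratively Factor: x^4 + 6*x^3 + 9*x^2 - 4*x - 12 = (x + 2)*(x^3 + 4*x^2 + x - 6) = (x - 1)*(x + 2)*(x^2 + 5*x + 6) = (x - 1)*(x + 2)^2*(x + 3)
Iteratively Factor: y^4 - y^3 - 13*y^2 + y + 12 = (y + 1)*(y^3 - 2*y^2 - 11*y + 12) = (y - 4)*(y + 1)*(y^2 + 2*y - 3) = (y - 4)*(y + 1)*(y + 3)*(y - 1)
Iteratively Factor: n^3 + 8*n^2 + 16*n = (n + 4)*(n^2 + 4*n) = n*(n + 4)*(n + 4)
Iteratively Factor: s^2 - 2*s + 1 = (s - 1)*(s - 1)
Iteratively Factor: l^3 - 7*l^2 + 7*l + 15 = (l - 5)*(l^2 - 2*l - 3) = (l - 5)*(l - 3)*(l + 1)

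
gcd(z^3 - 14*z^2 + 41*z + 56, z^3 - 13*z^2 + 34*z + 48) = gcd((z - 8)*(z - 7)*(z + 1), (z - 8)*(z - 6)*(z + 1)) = z^2 - 7*z - 8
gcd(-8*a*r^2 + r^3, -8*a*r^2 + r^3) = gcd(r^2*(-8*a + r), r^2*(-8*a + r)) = -8*a*r^2 + r^3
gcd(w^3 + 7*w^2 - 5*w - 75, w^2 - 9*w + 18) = w - 3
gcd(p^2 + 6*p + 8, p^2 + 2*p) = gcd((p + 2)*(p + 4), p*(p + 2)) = p + 2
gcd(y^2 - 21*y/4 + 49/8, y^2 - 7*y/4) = y - 7/4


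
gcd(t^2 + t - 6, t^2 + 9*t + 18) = t + 3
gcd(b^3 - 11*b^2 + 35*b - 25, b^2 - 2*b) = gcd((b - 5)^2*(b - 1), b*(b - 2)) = 1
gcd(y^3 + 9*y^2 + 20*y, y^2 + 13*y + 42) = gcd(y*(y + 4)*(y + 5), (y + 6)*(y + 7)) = 1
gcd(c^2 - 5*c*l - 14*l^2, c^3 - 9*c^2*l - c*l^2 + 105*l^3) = c - 7*l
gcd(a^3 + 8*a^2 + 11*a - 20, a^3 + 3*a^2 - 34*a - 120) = a^2 + 9*a + 20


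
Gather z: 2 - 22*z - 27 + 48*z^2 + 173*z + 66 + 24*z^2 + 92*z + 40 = 72*z^2 + 243*z + 81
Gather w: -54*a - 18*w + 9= -54*a - 18*w + 9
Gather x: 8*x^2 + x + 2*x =8*x^2 + 3*x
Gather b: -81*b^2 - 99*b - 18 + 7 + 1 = -81*b^2 - 99*b - 10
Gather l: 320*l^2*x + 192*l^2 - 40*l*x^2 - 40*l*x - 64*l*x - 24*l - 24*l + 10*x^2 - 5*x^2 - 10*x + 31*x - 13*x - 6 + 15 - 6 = l^2*(320*x + 192) + l*(-40*x^2 - 104*x - 48) + 5*x^2 + 8*x + 3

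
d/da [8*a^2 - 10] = 16*a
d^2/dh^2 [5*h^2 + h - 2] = 10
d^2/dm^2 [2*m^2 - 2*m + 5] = 4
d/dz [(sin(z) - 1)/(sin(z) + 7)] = 8*cos(z)/(sin(z) + 7)^2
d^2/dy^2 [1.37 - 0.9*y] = 0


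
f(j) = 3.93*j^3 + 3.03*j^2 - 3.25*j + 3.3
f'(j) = 11.79*j^2 + 6.06*j - 3.25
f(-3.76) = -150.55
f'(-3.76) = 140.65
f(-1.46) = 2.27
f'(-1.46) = 13.03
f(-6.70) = -1020.91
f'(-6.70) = 485.40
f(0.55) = 3.08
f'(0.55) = 3.65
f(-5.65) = -590.44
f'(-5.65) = 338.88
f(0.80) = 4.65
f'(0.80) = 9.14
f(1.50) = 18.51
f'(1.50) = 32.37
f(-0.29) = 4.40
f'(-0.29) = -4.02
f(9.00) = 3084.45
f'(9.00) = 1006.28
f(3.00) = 126.93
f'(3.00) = 121.04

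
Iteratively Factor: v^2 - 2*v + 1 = (v - 1)*(v - 1)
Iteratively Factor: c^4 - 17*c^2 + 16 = (c + 1)*(c^3 - c^2 - 16*c + 16) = (c - 4)*(c + 1)*(c^2 + 3*c - 4) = (c - 4)*(c + 1)*(c + 4)*(c - 1)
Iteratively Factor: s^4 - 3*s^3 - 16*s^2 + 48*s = (s + 4)*(s^3 - 7*s^2 + 12*s) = (s - 4)*(s + 4)*(s^2 - 3*s) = (s - 4)*(s - 3)*(s + 4)*(s)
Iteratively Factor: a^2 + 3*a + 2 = (a + 2)*(a + 1)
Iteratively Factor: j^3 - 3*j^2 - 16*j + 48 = (j - 3)*(j^2 - 16) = (j - 3)*(j + 4)*(j - 4)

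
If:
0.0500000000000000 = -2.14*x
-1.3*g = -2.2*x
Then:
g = -0.04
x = -0.02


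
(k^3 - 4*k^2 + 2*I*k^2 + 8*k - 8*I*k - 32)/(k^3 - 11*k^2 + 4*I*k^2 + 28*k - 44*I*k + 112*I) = (k - 2*I)/(k - 7)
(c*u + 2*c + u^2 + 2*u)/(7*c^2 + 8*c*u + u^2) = (u + 2)/(7*c + u)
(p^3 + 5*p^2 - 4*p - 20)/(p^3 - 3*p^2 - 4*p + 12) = (p + 5)/(p - 3)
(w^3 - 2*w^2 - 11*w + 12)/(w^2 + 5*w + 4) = (w^3 - 2*w^2 - 11*w + 12)/(w^2 + 5*w + 4)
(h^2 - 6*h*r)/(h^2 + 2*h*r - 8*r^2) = h*(h - 6*r)/(h^2 + 2*h*r - 8*r^2)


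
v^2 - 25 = (v - 5)*(v + 5)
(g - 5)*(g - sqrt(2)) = g^2 - 5*g - sqrt(2)*g + 5*sqrt(2)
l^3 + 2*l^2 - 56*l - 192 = (l - 8)*(l + 4)*(l + 6)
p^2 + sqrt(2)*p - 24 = (p - 3*sqrt(2))*(p + 4*sqrt(2))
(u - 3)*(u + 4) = u^2 + u - 12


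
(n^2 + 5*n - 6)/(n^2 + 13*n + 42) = (n - 1)/(n + 7)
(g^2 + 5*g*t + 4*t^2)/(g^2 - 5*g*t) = (g^2 + 5*g*t + 4*t^2)/(g*(g - 5*t))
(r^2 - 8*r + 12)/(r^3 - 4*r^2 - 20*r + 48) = 1/(r + 4)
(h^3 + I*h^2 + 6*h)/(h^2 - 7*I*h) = (h^2 + I*h + 6)/(h - 7*I)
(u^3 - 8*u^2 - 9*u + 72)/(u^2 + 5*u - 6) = (u^3 - 8*u^2 - 9*u + 72)/(u^2 + 5*u - 6)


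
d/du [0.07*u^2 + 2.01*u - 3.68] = 0.14*u + 2.01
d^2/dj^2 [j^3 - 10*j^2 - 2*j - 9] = 6*j - 20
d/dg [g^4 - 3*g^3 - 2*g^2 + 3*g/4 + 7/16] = 4*g^3 - 9*g^2 - 4*g + 3/4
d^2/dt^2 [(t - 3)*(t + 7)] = 2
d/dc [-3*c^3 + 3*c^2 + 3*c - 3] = -9*c^2 + 6*c + 3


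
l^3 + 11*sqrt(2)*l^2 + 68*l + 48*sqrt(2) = (l + sqrt(2))*(l + 4*sqrt(2))*(l + 6*sqrt(2))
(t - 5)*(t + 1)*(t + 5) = t^3 + t^2 - 25*t - 25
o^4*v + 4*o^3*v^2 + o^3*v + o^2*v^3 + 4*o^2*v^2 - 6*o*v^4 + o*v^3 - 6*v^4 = (o - v)*(o + 2*v)*(o + 3*v)*(o*v + v)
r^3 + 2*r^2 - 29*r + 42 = (r - 3)*(r - 2)*(r + 7)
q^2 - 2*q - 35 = (q - 7)*(q + 5)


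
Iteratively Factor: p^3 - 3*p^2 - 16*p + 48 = (p - 3)*(p^2 - 16) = (p - 3)*(p + 4)*(p - 4)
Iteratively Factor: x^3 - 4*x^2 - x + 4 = (x - 4)*(x^2 - 1) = (x - 4)*(x - 1)*(x + 1)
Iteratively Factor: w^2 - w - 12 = (w - 4)*(w + 3)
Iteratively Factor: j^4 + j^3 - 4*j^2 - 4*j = (j - 2)*(j^3 + 3*j^2 + 2*j) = (j - 2)*(j + 1)*(j^2 + 2*j) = (j - 2)*(j + 1)*(j + 2)*(j)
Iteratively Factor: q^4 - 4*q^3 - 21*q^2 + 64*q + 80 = (q + 1)*(q^3 - 5*q^2 - 16*q + 80) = (q - 5)*(q + 1)*(q^2 - 16) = (q - 5)*(q + 1)*(q + 4)*(q - 4)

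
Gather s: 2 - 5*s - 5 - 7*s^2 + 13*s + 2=-7*s^2 + 8*s - 1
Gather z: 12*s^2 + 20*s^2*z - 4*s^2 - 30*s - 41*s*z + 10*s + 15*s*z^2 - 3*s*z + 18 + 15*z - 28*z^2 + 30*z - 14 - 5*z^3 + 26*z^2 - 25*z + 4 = 8*s^2 - 20*s - 5*z^3 + z^2*(15*s - 2) + z*(20*s^2 - 44*s + 20) + 8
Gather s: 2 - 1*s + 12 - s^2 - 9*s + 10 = -s^2 - 10*s + 24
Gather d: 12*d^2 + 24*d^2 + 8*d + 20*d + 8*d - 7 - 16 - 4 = 36*d^2 + 36*d - 27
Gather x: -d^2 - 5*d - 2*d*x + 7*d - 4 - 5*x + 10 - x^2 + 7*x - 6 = -d^2 + 2*d - x^2 + x*(2 - 2*d)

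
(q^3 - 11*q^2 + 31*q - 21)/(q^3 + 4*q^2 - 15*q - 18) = (q^2 - 8*q + 7)/(q^2 + 7*q + 6)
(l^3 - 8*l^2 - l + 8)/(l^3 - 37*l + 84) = (l^3 - 8*l^2 - l + 8)/(l^3 - 37*l + 84)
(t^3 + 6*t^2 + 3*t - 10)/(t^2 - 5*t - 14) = (t^2 + 4*t - 5)/(t - 7)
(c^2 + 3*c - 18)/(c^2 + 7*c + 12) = (c^2 + 3*c - 18)/(c^2 + 7*c + 12)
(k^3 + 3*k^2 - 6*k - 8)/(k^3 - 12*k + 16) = (k + 1)/(k - 2)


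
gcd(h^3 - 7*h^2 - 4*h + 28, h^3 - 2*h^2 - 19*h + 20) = 1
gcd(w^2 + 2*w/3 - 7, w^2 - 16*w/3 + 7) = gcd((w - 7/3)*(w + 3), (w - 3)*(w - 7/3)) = w - 7/3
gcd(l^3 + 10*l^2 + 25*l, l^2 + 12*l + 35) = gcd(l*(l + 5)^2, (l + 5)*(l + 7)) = l + 5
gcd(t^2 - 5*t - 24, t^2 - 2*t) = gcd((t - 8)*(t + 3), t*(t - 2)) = 1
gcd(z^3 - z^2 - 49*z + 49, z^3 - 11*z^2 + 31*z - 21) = z^2 - 8*z + 7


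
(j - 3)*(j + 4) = j^2 + j - 12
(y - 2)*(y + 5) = y^2 + 3*y - 10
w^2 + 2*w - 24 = (w - 4)*(w + 6)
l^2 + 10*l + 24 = (l + 4)*(l + 6)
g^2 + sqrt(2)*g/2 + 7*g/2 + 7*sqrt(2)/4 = (g + 7/2)*(g + sqrt(2)/2)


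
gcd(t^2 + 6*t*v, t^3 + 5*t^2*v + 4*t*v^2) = t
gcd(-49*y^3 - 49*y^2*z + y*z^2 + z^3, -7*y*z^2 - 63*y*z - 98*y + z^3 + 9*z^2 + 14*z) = 7*y - z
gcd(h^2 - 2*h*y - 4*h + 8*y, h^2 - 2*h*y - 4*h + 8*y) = -h^2 + 2*h*y + 4*h - 8*y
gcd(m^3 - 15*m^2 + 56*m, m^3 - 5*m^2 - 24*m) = m^2 - 8*m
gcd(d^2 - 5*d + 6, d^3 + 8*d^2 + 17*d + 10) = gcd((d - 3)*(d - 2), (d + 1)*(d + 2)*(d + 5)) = 1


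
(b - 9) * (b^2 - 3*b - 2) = b^3 - 12*b^2 + 25*b + 18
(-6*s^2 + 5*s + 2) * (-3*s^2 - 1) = 18*s^4 - 15*s^3 - 5*s - 2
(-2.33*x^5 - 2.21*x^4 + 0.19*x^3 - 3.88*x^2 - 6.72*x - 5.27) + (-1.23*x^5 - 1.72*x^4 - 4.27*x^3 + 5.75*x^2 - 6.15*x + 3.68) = -3.56*x^5 - 3.93*x^4 - 4.08*x^3 + 1.87*x^2 - 12.87*x - 1.59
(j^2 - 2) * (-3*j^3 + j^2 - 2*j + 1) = -3*j^5 + j^4 + 4*j^3 - j^2 + 4*j - 2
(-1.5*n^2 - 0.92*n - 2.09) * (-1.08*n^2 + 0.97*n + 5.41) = 1.62*n^4 - 0.4614*n^3 - 6.7502*n^2 - 7.0045*n - 11.3069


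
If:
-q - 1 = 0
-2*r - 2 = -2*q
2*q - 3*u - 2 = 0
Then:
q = -1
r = -2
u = -4/3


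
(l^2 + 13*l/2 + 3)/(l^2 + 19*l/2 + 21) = (2*l + 1)/(2*l + 7)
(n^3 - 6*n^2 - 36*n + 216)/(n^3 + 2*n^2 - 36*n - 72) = (n - 6)/(n + 2)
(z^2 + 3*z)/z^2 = (z + 3)/z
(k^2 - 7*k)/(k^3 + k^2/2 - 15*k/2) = 2*(k - 7)/(2*k^2 + k - 15)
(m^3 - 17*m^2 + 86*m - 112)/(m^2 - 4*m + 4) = (m^2 - 15*m + 56)/(m - 2)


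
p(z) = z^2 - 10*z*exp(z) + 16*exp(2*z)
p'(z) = -10*z*exp(z) + 2*z + 32*exp(2*z) - 10*exp(z)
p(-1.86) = 6.74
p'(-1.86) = -1.61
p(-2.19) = 7.45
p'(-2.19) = -2.65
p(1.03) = 97.75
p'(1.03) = 196.27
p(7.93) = 123383068.13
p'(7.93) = 246958640.62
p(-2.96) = 10.34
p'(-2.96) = -4.82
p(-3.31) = 12.19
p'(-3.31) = -5.73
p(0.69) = 50.32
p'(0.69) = 94.88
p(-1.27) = 6.44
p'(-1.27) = 0.74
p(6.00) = 2579906.94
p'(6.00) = 5179925.31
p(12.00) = 423806423646.52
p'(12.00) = 847630750056.11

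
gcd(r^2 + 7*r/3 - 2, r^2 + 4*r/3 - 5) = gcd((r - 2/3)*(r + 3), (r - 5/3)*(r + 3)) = r + 3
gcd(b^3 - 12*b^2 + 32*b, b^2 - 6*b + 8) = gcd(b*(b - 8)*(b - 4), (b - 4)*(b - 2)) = b - 4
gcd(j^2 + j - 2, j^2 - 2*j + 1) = j - 1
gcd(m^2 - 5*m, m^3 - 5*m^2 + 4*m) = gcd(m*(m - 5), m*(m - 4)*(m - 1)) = m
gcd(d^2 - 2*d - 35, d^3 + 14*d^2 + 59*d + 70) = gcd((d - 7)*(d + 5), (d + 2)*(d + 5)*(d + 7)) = d + 5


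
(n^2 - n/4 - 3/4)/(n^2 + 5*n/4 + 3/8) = 2*(n - 1)/(2*n + 1)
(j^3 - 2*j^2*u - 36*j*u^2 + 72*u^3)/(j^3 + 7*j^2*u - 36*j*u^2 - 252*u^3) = (j - 2*u)/(j + 7*u)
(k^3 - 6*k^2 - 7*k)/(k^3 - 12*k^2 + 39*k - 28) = k*(k + 1)/(k^2 - 5*k + 4)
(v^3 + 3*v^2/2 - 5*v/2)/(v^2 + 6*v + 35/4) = 2*v*(v - 1)/(2*v + 7)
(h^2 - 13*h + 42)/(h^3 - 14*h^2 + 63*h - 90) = (h - 7)/(h^2 - 8*h + 15)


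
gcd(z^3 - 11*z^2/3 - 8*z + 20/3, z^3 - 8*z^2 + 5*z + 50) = z^2 - 3*z - 10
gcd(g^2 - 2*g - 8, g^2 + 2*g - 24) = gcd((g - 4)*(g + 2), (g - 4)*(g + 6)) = g - 4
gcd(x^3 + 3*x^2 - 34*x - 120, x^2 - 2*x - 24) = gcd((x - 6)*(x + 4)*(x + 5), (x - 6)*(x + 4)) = x^2 - 2*x - 24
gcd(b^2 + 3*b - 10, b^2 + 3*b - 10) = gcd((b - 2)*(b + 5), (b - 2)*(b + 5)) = b^2 + 3*b - 10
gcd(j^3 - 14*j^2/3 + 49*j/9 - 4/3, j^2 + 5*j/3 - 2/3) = j - 1/3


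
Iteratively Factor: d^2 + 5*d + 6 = (d + 3)*(d + 2)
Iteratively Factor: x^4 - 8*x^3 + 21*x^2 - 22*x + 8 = (x - 2)*(x^3 - 6*x^2 + 9*x - 4) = (x - 4)*(x - 2)*(x^2 - 2*x + 1) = (x - 4)*(x - 2)*(x - 1)*(x - 1)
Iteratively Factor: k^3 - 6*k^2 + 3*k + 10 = (k + 1)*(k^2 - 7*k + 10) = (k - 2)*(k + 1)*(k - 5)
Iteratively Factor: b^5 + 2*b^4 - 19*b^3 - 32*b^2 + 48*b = (b + 4)*(b^4 - 2*b^3 - 11*b^2 + 12*b) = (b - 1)*(b + 4)*(b^3 - b^2 - 12*b) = (b - 1)*(b + 3)*(b + 4)*(b^2 - 4*b) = (b - 4)*(b - 1)*(b + 3)*(b + 4)*(b)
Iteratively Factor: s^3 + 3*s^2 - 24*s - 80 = (s - 5)*(s^2 + 8*s + 16) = (s - 5)*(s + 4)*(s + 4)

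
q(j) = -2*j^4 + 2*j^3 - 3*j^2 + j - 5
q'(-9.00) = 6373.00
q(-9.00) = -14837.00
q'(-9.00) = 6373.00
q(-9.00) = -14837.00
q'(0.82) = -4.30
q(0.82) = -6.00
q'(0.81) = -4.17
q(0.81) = -5.96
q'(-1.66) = 64.09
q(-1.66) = -39.26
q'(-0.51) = 6.68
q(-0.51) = -6.69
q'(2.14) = -62.77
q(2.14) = -38.94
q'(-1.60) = 58.73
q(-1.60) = -35.58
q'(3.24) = -227.55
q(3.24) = -185.63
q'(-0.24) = 2.90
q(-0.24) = -5.45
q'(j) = -8*j^3 + 6*j^2 - 6*j + 1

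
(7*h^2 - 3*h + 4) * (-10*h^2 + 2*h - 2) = -70*h^4 + 44*h^3 - 60*h^2 + 14*h - 8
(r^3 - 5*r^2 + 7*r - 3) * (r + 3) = r^4 - 2*r^3 - 8*r^2 + 18*r - 9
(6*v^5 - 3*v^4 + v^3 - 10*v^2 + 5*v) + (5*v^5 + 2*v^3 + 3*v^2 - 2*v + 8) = 11*v^5 - 3*v^4 + 3*v^3 - 7*v^2 + 3*v + 8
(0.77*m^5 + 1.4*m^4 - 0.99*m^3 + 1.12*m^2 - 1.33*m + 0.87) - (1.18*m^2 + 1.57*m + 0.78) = 0.77*m^5 + 1.4*m^4 - 0.99*m^3 - 0.0599999999999998*m^2 - 2.9*m + 0.09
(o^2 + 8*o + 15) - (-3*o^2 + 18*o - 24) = 4*o^2 - 10*o + 39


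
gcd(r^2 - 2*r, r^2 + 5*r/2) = r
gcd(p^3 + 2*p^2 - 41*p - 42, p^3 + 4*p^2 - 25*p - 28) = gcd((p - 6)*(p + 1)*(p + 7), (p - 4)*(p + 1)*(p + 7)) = p^2 + 8*p + 7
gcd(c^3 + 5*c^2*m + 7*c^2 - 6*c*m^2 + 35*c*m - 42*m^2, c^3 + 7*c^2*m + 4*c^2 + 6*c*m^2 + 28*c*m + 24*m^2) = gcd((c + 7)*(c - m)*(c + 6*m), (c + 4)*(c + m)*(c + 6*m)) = c + 6*m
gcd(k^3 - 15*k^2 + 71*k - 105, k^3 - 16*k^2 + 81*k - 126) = k^2 - 10*k + 21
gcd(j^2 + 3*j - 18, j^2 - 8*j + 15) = j - 3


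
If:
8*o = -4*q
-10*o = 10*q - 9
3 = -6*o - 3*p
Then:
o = -9/10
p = 4/5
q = 9/5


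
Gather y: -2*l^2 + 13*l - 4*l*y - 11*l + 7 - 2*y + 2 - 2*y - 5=-2*l^2 + 2*l + y*(-4*l - 4) + 4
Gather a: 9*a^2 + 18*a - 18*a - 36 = 9*a^2 - 36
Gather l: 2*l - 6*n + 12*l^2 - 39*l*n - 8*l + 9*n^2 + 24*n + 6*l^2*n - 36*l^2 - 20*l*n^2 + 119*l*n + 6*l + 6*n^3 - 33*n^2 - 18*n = l^2*(6*n - 24) + l*(-20*n^2 + 80*n) + 6*n^3 - 24*n^2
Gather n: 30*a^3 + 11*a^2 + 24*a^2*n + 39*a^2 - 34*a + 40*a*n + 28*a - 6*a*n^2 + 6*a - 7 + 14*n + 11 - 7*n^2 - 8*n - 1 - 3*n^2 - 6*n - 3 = 30*a^3 + 50*a^2 + n^2*(-6*a - 10) + n*(24*a^2 + 40*a)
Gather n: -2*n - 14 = -2*n - 14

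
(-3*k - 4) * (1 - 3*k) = 9*k^2 + 9*k - 4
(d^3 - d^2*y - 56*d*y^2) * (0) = 0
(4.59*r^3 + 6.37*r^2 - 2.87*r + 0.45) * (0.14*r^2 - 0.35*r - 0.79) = 0.6426*r^5 - 0.7147*r^4 - 6.2574*r^3 - 3.9648*r^2 + 2.1098*r - 0.3555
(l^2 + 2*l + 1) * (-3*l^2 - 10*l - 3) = -3*l^4 - 16*l^3 - 26*l^2 - 16*l - 3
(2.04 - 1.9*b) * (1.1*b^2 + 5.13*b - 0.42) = -2.09*b^3 - 7.503*b^2 + 11.2632*b - 0.8568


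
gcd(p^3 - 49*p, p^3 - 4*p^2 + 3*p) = p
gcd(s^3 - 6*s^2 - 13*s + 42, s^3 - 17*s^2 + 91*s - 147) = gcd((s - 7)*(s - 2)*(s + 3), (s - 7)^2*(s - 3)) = s - 7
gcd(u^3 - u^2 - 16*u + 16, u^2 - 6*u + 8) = u - 4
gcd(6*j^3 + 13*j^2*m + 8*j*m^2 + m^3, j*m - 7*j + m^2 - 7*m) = j + m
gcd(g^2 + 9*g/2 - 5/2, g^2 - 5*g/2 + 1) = g - 1/2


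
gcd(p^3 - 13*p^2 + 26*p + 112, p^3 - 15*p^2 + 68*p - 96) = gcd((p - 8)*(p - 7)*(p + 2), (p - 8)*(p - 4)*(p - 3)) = p - 8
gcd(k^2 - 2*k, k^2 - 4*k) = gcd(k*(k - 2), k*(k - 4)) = k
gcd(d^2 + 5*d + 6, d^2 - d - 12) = d + 3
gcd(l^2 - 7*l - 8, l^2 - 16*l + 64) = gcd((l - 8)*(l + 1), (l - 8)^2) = l - 8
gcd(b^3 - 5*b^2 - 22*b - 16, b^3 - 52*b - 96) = b^2 - 6*b - 16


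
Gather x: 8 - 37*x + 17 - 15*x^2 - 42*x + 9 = -15*x^2 - 79*x + 34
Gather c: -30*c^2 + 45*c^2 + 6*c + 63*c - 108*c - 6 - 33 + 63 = 15*c^2 - 39*c + 24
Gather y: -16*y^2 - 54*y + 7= -16*y^2 - 54*y + 7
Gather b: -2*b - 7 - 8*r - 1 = -2*b - 8*r - 8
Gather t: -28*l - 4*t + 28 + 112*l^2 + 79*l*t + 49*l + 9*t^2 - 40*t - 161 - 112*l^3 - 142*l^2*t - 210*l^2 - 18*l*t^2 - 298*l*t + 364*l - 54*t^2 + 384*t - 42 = -112*l^3 - 98*l^2 + 385*l + t^2*(-18*l - 45) + t*(-142*l^2 - 219*l + 340) - 175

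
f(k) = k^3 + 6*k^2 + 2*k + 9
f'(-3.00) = -7.00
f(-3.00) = 30.00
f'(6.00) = 182.00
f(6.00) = 453.00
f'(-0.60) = -4.12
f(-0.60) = 9.74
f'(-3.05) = -6.69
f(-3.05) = 30.34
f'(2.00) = 38.00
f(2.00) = 45.00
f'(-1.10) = -7.57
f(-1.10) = 12.73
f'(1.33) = 23.27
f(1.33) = 24.63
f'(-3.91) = 0.94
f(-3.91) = 33.13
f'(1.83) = 34.01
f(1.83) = 38.88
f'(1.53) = 27.38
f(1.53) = 29.69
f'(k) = 3*k^2 + 12*k + 2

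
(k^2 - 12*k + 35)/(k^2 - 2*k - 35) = (k - 5)/(k + 5)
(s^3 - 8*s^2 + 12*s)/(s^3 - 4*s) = (s - 6)/(s + 2)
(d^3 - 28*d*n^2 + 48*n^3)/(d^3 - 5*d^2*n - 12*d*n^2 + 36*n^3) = (d^2 + 2*d*n - 24*n^2)/(d^2 - 3*d*n - 18*n^2)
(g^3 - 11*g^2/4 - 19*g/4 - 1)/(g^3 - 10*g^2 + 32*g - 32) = (4*g^2 + 5*g + 1)/(4*(g^2 - 6*g + 8))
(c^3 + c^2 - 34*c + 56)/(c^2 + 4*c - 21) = (c^2 - 6*c + 8)/(c - 3)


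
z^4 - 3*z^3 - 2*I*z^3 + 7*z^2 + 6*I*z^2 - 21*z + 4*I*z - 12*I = (z - 3)*(z - 4*I)*(z + I)^2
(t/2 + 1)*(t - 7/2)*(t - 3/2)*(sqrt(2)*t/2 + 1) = sqrt(2)*t^4/4 - 3*sqrt(2)*t^3/4 + t^3/2 - 19*sqrt(2)*t^2/16 - 3*t^2/2 - 19*t/8 + 21*sqrt(2)*t/8 + 21/4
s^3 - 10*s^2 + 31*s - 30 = (s - 5)*(s - 3)*(s - 2)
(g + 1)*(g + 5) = g^2 + 6*g + 5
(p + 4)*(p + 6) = p^2 + 10*p + 24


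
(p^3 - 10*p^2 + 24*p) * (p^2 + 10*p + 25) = p^5 - 51*p^3 - 10*p^2 + 600*p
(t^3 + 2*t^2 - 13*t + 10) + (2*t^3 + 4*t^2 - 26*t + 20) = 3*t^3 + 6*t^2 - 39*t + 30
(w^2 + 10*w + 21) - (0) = w^2 + 10*w + 21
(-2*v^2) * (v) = -2*v^3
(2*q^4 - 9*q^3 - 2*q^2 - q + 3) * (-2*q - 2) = -4*q^5 + 14*q^4 + 22*q^3 + 6*q^2 - 4*q - 6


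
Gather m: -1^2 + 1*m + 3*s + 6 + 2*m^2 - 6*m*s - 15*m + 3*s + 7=2*m^2 + m*(-6*s - 14) + 6*s + 12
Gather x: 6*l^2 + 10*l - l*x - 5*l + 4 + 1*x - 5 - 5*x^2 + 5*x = 6*l^2 + 5*l - 5*x^2 + x*(6 - l) - 1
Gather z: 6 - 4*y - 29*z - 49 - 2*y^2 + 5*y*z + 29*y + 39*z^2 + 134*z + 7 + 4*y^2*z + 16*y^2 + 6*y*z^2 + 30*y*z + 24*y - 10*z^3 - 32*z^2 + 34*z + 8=14*y^2 + 49*y - 10*z^3 + z^2*(6*y + 7) + z*(4*y^2 + 35*y + 139) - 28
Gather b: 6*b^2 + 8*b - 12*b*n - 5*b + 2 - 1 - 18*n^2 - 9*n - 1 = 6*b^2 + b*(3 - 12*n) - 18*n^2 - 9*n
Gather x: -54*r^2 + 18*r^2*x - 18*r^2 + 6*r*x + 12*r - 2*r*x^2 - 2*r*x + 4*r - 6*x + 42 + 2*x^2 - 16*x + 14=-72*r^2 + 16*r + x^2*(2 - 2*r) + x*(18*r^2 + 4*r - 22) + 56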